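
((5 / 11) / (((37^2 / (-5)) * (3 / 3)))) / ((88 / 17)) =-425 / 1325192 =-0.00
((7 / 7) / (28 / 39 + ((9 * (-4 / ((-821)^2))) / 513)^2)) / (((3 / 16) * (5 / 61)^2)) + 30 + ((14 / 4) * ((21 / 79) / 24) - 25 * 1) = 120888739302046759977849 / 108839417232274130800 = 1110.71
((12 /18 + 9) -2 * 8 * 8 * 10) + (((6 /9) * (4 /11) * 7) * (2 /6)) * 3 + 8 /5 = -69687 /55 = -1267.04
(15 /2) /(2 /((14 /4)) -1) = -35 /2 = -17.50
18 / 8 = 9 / 4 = 2.25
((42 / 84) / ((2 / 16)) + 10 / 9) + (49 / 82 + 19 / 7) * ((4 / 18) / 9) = 120719 / 23247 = 5.19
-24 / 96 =-1 / 4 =-0.25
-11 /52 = -0.21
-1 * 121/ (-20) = 121/ 20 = 6.05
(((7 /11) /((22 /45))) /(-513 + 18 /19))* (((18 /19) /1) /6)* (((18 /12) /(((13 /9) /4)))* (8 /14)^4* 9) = -933120 /583241659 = -0.00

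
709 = 709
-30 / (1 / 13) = -390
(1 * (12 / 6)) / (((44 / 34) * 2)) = 17 / 22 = 0.77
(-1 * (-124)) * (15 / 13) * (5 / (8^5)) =0.02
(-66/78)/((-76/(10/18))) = 55/8892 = 0.01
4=4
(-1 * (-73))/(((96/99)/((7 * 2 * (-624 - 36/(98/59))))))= -38107971/56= -680499.48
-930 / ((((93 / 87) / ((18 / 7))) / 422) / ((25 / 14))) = -1685846.94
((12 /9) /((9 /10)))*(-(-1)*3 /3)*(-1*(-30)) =400 /9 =44.44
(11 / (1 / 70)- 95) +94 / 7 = 4819 / 7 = 688.43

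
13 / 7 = 1.86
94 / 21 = 4.48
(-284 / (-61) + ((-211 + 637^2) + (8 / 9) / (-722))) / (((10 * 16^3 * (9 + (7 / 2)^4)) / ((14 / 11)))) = 281323199269 / 3550912675200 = 0.08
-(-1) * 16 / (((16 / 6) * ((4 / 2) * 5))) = 3 / 5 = 0.60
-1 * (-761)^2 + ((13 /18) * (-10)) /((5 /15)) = -1737428 /3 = -579142.67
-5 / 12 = -0.42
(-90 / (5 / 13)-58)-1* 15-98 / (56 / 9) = -1291 / 4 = -322.75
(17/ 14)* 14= 17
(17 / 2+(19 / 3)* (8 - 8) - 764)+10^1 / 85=-25683 / 34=-755.38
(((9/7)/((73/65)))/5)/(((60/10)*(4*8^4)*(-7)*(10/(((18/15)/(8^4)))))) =-117/12002420326400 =-0.00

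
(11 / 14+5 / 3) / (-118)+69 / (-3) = -114091 / 4956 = -23.02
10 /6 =5 /3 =1.67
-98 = -98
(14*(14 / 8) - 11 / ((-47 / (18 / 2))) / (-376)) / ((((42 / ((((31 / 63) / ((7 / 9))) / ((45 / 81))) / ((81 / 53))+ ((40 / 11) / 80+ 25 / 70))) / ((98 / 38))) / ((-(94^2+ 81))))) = -15392.72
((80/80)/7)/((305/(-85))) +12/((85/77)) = 10.83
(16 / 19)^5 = 0.42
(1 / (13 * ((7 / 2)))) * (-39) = -6 / 7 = -0.86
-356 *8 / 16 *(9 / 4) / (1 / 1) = -801 / 2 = -400.50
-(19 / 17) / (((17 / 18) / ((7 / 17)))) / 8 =-1197 / 19652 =-0.06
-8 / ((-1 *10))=4 / 5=0.80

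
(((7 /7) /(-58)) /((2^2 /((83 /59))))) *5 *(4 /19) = -0.01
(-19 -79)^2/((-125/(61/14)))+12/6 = -41596/125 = -332.77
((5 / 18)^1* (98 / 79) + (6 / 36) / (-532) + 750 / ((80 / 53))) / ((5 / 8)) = 795.55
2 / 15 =0.13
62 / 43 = 1.44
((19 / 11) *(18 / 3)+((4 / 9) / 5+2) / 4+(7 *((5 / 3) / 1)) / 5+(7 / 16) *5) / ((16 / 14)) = 854147 / 63360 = 13.48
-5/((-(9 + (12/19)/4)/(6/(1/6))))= 570/29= 19.66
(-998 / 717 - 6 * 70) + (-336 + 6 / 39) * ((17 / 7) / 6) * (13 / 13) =-36364087 / 65247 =-557.33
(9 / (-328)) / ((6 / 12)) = -0.05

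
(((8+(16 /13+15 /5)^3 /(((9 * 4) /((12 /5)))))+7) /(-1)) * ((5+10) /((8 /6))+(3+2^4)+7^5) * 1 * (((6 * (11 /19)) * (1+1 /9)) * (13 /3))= -489472327300 /86697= -5645781.60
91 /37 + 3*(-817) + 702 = -64622 /37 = -1746.54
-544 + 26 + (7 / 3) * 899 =4739 / 3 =1579.67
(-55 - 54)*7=-763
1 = 1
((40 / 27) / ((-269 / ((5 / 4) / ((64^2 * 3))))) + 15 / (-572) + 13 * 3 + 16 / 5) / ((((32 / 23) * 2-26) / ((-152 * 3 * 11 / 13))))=588026926604497 / 838984573440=700.88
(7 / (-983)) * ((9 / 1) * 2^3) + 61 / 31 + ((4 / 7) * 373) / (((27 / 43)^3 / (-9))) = -7747.22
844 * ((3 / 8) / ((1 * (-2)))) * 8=-1266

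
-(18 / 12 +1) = -5 / 2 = -2.50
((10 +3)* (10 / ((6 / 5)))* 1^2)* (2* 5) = 3250 / 3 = 1083.33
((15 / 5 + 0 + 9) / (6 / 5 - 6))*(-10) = 25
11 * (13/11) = 13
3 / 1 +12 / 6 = 5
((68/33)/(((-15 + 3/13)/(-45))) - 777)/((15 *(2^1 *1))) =-135647/5280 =-25.69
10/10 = 1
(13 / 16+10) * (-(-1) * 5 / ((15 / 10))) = 865 / 24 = 36.04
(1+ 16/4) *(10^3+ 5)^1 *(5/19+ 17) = 1648200/19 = 86747.37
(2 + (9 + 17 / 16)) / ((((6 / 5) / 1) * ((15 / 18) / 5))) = 965 / 16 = 60.31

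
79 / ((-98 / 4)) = -3.22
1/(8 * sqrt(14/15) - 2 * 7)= -15/146 - 2 * sqrt(210)/511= -0.16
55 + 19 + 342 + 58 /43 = 17946 /43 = 417.35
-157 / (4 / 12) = -471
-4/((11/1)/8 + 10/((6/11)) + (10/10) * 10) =-96/713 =-0.13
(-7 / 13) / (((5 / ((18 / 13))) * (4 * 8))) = -63 / 13520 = -0.00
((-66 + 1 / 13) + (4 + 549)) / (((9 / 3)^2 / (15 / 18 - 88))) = -1655818 / 351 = -4717.43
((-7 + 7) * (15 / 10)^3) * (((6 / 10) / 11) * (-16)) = 0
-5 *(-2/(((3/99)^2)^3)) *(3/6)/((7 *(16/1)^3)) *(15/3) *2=32286699225/14336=2252141.41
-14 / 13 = -1.08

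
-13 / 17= -0.76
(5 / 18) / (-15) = -1 / 54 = -0.02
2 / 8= 1 / 4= 0.25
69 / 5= 13.80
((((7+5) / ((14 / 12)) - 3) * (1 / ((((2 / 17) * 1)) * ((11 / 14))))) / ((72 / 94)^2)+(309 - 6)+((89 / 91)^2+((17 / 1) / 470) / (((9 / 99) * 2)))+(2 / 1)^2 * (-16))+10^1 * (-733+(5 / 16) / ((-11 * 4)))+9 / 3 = -6952.57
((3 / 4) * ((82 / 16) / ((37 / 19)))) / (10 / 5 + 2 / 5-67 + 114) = 615 / 15392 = 0.04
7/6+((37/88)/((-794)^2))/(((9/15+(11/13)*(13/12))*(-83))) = 366649597651/314271085128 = 1.17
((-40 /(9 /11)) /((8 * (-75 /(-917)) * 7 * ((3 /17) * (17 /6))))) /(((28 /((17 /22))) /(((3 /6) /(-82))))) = 2227 /619920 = 0.00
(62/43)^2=3844/1849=2.08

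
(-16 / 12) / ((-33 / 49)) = 196 / 99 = 1.98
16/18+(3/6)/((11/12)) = 1.43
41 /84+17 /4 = 199 /42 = 4.74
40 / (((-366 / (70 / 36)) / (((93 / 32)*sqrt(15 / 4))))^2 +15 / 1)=0.04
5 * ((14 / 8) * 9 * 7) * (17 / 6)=12495 / 8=1561.88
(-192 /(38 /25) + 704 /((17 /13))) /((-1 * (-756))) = 33272 /61047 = 0.55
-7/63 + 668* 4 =24047/9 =2671.89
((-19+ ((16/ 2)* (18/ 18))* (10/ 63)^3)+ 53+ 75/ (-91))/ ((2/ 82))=4425773659/ 3250611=1361.52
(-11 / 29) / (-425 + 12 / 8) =2 / 2233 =0.00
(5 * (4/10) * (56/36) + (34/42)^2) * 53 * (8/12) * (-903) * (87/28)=-109777151/294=-373391.67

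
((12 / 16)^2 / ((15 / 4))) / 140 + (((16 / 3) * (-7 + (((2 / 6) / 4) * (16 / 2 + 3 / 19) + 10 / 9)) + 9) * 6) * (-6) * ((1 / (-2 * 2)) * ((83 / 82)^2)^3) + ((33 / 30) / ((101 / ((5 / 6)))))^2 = -411467664023697621223 / 2263477408579195200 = -181.79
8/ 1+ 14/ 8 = 39/ 4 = 9.75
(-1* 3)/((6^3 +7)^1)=-3/223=-0.01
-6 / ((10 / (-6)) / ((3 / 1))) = 54 / 5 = 10.80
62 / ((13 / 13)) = 62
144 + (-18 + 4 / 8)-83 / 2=85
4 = 4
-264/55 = -24/5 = -4.80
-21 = -21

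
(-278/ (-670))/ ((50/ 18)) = 1251/ 8375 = 0.15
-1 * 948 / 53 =-948 / 53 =-17.89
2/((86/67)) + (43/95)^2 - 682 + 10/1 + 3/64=-16645377727/24836800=-670.19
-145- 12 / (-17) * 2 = -2441 / 17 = -143.59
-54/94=-27/47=-0.57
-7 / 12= -0.58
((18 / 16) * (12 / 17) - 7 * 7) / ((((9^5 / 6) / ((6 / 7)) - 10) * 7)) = -3278 / 5460553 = -0.00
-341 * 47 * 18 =-288486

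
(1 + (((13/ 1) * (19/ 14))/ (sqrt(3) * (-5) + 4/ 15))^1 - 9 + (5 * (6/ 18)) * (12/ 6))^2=155092411500 * sqrt(3)/ 13927068169 + 1899916300693/ 71624922012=45.81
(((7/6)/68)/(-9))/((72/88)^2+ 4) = -847/2074680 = -0.00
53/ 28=1.89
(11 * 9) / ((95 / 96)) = 9504 / 95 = 100.04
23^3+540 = 12707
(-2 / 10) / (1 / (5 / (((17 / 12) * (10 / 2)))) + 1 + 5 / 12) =-6 / 85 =-0.07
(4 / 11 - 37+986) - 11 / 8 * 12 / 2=41409 / 44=941.11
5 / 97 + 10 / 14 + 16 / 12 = 4276 / 2037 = 2.10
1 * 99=99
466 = 466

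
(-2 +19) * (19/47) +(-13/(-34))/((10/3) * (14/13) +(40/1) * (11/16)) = 13339504/1937575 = 6.88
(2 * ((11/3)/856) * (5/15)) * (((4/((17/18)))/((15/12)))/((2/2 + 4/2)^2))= 88/81855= 0.00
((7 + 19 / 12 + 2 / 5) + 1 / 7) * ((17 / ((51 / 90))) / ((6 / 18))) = 11499 / 14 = 821.36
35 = 35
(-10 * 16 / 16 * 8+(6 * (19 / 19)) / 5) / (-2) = 197 / 5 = 39.40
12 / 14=6 / 7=0.86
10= 10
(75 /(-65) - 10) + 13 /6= -8.99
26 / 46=0.57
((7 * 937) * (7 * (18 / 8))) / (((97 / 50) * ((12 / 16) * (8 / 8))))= 6886950 / 97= 70999.48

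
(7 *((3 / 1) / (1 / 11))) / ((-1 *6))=-77 / 2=-38.50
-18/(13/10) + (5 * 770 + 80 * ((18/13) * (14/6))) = 53230/13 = 4094.62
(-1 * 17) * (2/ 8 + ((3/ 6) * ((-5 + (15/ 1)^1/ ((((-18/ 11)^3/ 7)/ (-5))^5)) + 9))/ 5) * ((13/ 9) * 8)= -242436811865235737532861481/ 25299902311790469120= -9582519.68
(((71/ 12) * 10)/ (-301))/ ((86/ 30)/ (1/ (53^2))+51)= -25/ 1030624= -0.00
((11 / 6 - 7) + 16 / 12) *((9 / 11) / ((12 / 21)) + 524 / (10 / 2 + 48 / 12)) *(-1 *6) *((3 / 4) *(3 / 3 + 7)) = 543329 / 66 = 8232.26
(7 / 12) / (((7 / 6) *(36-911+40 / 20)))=-1 / 1746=-0.00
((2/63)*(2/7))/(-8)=-1/882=-0.00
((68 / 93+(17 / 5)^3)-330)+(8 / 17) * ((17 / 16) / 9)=-20221171 / 69750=-289.91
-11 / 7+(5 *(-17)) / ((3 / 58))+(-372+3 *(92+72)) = -1524.90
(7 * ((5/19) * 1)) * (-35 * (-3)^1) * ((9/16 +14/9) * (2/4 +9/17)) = 13076875/31008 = 421.73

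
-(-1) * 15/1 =15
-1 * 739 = -739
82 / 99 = 0.83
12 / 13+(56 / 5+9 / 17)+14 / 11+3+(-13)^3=-26498809 / 12155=-2180.07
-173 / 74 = -2.34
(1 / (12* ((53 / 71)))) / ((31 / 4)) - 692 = -691.99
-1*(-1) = 1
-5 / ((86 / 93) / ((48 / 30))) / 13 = -372 / 559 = -0.67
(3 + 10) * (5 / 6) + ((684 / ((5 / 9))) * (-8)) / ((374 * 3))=11527 / 5610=2.05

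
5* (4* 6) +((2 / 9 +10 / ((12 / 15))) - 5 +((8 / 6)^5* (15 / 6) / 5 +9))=67471 / 486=138.83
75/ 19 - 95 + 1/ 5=-8631/ 95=-90.85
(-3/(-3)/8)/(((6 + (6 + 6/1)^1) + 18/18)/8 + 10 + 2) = 1/115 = 0.01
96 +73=169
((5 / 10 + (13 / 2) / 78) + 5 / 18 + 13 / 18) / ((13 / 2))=19 / 78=0.24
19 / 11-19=-190 / 11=-17.27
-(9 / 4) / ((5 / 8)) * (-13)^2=-3042 / 5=-608.40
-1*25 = -25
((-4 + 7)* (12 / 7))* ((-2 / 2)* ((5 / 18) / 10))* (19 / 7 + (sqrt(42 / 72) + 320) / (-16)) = sqrt(21) / 672 + 121 / 49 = 2.48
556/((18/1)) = 30.89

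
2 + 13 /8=29 /8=3.62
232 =232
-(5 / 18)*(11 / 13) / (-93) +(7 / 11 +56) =13558331 / 239382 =56.64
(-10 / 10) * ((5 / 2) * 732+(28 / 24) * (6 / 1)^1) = -1837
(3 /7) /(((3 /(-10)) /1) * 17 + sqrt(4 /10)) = -0.10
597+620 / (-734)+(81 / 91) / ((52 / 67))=597.30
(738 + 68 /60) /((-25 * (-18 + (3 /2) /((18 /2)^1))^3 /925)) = 29535768 /6125215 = 4.82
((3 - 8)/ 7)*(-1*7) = 5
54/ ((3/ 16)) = 288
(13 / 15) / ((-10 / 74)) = -481 / 75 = -6.41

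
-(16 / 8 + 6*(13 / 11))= -100 / 11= -9.09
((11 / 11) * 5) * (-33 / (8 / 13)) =-2145 / 8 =-268.12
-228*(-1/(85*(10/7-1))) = 532/85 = 6.26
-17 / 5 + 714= 3553 / 5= 710.60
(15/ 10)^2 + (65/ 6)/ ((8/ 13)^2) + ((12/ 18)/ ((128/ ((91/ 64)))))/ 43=16304315/ 528384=30.86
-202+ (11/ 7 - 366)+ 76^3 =3068867/ 7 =438409.57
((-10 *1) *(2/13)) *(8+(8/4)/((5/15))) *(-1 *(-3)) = -840/13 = -64.62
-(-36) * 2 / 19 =72 / 19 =3.79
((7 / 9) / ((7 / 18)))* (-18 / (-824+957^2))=-36 / 915025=-0.00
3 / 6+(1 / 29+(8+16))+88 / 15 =26449 / 870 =30.40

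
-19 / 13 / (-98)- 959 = -1221747 / 1274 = -958.99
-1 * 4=-4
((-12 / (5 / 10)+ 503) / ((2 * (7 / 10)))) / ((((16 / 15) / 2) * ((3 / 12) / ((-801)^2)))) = 23049515925 / 14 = 1646393994.64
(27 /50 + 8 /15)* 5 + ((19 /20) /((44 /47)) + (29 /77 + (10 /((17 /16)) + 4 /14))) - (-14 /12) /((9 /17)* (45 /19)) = 88484141 /5089392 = 17.39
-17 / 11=-1.55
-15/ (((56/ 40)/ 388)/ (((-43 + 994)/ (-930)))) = 922470/ 217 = 4251.01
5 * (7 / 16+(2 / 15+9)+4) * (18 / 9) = 3257 / 24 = 135.71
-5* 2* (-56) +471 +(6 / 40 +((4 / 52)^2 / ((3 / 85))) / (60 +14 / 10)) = 3209957827 / 3112980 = 1031.15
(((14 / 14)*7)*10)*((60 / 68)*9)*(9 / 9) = 9450 / 17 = 555.88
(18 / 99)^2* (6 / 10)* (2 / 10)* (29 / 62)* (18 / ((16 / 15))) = 2349 / 75020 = 0.03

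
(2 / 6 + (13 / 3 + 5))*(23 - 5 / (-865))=115420 / 519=222.39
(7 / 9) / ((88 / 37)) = 0.33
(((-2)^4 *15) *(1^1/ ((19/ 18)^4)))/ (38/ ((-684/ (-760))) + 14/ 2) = 226748160/ 57732203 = 3.93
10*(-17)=-170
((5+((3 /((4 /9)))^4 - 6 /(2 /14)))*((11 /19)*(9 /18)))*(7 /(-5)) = -40191613 /48640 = -826.31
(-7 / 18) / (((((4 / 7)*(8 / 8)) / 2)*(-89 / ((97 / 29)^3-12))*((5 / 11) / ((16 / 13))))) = 267346156 / 253962657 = 1.05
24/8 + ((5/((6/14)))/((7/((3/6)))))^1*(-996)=-827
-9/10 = -0.90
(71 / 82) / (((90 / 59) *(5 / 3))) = 4189 / 12300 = 0.34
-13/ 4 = -3.25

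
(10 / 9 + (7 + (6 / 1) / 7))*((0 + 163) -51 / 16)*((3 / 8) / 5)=288941 / 2688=107.49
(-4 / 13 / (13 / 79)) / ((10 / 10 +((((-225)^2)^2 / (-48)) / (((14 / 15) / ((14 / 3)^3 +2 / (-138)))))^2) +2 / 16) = -8387620864 / 151586087295570865636150023273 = -0.00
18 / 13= 1.38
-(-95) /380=1 /4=0.25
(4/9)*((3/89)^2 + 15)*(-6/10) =-158432/39605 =-4.00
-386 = -386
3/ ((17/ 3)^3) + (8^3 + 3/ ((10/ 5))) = 5045813/ 9826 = 513.52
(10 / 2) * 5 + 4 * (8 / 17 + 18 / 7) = 4423 / 119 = 37.17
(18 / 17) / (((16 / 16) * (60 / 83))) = 249 / 170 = 1.46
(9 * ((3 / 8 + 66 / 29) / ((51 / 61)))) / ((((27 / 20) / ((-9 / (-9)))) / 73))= 4564325 / 2958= 1543.04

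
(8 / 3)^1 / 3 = 8 / 9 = 0.89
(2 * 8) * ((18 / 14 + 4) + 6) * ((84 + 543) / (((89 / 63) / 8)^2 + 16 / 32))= 28759256064 / 134929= 213143.62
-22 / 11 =-2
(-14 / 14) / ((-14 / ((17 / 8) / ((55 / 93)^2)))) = 147033 / 338800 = 0.43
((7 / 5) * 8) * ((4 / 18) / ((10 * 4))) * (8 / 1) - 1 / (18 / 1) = 0.44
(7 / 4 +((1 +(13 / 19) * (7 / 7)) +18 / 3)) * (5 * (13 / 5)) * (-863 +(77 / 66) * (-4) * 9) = -8435505 / 76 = -110993.49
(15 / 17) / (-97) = -15 / 1649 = -0.01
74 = 74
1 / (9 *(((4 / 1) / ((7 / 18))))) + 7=7.01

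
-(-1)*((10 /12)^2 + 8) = 313 /36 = 8.69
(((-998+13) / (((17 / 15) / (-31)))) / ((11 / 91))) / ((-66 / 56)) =-389015900 / 2057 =-189118.08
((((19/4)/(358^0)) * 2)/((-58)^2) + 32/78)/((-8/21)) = -1.08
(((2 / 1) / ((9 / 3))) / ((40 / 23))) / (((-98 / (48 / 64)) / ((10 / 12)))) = -23 / 9408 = -0.00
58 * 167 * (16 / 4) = 38744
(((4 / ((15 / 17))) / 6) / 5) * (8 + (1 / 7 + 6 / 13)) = 2958 / 2275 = 1.30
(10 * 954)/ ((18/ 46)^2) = 560740/ 9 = 62304.44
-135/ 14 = -9.64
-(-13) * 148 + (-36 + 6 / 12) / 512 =1923.93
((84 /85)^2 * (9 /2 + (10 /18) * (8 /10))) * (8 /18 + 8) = 2651488 /65025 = 40.78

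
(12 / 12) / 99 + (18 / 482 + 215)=5130817 / 23859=215.05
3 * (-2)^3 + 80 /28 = -148 /7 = -21.14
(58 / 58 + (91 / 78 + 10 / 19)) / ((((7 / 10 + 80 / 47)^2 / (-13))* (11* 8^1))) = -220402975 / 3196799628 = -0.07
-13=-13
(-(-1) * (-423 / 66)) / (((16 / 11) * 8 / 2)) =-1.10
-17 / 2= -8.50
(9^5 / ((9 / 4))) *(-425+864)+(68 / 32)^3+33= 5898833201 / 512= 11521158.60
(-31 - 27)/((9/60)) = -1160/3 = -386.67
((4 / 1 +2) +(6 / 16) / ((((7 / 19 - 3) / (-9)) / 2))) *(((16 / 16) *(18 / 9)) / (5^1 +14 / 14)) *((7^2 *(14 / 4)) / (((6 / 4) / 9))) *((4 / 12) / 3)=195853 / 600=326.42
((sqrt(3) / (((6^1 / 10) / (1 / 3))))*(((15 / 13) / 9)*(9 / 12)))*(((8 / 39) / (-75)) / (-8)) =sqrt(3) / 54756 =0.00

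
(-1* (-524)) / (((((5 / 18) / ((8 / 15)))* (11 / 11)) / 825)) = 830016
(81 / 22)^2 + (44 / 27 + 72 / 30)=1149031 / 65340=17.59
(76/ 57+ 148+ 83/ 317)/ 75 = 28453/ 14265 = 1.99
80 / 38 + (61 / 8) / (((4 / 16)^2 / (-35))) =-4267.89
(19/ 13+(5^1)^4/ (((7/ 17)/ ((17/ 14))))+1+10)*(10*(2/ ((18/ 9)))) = 18555.74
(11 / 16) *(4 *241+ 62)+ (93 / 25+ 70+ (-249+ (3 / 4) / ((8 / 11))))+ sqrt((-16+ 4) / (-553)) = 2 *sqrt(1659) / 553+ 424901 / 800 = 531.27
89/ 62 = 1.44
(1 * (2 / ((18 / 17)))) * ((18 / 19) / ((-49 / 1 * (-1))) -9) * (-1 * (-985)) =-15556105 / 931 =-16709.03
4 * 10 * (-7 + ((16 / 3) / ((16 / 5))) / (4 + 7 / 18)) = -20920 / 79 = -264.81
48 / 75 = 16 / 25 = 0.64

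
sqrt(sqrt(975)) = 39^(1 /4) * sqrt(5) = 5.59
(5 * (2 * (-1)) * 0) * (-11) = 0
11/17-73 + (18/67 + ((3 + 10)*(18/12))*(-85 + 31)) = -1281471/1139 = -1125.08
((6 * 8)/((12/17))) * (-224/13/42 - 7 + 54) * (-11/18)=-679558/351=-1936.06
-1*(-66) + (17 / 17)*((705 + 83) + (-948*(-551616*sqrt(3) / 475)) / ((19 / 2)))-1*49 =805 + 1045863936*sqrt(3) / 9025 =201524.06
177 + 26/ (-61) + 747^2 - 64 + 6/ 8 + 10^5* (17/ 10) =177661847/ 244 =728122.32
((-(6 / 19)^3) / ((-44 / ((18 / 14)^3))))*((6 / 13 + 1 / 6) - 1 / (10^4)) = 1607189121 / 1682135455000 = 0.00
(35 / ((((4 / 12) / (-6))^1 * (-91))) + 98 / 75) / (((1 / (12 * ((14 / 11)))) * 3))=449344 / 10725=41.90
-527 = -527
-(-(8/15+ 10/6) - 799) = 4006/5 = 801.20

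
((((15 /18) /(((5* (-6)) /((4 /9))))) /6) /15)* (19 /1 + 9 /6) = -41 /14580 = -0.00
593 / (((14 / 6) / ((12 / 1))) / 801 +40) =17099748 / 1153447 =14.82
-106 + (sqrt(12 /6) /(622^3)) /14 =-106 + sqrt(2) /3368985872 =-106.00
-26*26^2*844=-14834144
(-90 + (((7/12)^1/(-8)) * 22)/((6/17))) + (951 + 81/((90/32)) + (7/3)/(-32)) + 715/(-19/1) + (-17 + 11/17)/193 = 847.47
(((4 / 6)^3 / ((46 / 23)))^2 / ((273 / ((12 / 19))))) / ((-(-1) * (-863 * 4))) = -16 / 1087760583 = -0.00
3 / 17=0.18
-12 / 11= -1.09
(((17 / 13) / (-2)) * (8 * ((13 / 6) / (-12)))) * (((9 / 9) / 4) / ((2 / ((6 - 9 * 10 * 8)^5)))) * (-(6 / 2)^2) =197160539380938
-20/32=-5/8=-0.62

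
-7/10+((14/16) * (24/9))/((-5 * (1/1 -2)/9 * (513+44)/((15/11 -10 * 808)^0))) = -3857/5570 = -0.69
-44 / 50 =-22 / 25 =-0.88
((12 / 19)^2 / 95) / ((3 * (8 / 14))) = 84 / 34295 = 0.00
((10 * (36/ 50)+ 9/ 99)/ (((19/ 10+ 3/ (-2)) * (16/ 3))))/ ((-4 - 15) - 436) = -1203/ 160160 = -0.01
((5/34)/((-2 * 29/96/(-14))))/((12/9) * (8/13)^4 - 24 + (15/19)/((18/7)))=-5470002720/37724689817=-0.14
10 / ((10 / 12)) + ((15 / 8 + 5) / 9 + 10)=1639 / 72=22.76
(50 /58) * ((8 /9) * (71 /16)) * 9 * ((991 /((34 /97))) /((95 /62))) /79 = 1057877635 /1479986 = 714.79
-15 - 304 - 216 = -535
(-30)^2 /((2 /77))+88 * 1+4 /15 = 521074 /15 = 34738.27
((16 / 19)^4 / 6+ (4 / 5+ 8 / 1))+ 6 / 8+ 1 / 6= 76632503 / 7819260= 9.80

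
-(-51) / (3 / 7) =119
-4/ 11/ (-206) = 2/ 1133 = 0.00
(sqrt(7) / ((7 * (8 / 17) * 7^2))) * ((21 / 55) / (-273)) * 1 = -17 * sqrt(7) / 1961960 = -0.00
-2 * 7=-14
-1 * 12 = -12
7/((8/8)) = 7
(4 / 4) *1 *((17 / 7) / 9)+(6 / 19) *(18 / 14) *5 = 2753 / 1197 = 2.30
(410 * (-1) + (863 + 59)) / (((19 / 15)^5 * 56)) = 48600000 / 17332693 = 2.80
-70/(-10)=7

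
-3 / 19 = -0.16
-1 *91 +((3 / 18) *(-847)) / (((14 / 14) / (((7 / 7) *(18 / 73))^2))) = -530677 / 5329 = -99.58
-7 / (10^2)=-7 / 100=-0.07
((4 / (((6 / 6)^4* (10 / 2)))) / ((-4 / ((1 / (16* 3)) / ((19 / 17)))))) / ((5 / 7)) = -119 / 22800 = -0.01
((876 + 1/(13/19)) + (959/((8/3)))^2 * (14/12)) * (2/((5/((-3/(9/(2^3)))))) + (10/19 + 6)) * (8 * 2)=5170281079/390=13257130.97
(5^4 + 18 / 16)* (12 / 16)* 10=75135 / 16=4695.94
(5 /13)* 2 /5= 2 /13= 0.15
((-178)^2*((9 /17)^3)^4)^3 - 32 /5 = 3576453137503512619178828804533693878921700541728 /988851721529944924200728010292715845654190405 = 3616.77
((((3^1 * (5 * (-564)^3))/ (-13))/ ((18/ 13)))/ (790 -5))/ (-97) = -29901024/ 15229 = -1963.43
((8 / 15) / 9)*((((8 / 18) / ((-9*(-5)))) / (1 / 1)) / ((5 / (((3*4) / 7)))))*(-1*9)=-128 / 70875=-0.00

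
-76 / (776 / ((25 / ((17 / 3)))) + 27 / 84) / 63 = -7600 / 1110153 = -0.01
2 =2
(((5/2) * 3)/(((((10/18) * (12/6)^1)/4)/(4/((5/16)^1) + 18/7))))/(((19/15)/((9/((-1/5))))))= -1961010/133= -14744.44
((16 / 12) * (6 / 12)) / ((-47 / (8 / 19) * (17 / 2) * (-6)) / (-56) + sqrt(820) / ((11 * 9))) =-133314926976 / 20328725107769 - 26492928 * sqrt(205) / 20328725107769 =-0.01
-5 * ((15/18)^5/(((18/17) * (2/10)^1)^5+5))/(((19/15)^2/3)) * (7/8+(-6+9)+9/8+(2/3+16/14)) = -247851014404296875/48441837173222304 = -5.12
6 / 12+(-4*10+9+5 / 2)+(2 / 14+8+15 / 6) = -243 / 14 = -17.36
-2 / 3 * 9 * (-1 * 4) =24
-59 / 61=-0.97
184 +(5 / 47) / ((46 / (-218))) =198359 / 1081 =183.50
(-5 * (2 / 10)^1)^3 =-1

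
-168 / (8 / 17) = -357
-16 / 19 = -0.84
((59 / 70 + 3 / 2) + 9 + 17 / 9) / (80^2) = 521 / 252000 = 0.00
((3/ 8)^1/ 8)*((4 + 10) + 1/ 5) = 0.67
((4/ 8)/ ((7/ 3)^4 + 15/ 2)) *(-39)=-3159/ 6017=-0.53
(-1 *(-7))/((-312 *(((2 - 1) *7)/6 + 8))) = -7/2860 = -0.00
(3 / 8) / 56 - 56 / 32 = -781 / 448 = -1.74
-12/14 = -0.86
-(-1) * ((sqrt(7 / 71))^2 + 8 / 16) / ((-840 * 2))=-17 / 47712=-0.00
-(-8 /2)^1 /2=2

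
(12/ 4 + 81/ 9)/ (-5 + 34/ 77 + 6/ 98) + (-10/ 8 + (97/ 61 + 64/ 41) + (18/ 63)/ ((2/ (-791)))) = -113.77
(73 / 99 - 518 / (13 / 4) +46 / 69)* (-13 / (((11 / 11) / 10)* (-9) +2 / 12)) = -1016605 / 363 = -2800.56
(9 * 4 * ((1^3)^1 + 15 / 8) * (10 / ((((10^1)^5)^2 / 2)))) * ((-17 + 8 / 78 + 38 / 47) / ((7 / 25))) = -290697 / 24440000000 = -0.00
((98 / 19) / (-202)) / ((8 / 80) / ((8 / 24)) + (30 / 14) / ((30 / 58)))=-3430 / 596809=-0.01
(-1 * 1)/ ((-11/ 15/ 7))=105/ 11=9.55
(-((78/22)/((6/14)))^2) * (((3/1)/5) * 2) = -49686/605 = -82.13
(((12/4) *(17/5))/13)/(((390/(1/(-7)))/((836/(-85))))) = 418/147875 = 0.00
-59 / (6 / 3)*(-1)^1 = 59 / 2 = 29.50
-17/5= -3.40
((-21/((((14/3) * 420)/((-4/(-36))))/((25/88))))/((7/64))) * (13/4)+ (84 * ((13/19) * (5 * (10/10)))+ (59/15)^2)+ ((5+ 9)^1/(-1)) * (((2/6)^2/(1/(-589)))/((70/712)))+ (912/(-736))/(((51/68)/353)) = 638714956079/70662900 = 9038.90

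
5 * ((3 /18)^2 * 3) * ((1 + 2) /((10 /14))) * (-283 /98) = -5.05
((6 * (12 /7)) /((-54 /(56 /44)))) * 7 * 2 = -112 /33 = -3.39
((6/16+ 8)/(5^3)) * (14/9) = 469/4500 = 0.10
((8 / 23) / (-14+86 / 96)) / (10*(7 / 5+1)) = -16 / 14467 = -0.00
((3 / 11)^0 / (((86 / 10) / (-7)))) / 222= -0.00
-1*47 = -47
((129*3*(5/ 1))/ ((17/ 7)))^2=183467025/ 289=634834.00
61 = 61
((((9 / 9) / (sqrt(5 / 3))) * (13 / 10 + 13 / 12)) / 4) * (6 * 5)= 143 * sqrt(15) / 40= 13.85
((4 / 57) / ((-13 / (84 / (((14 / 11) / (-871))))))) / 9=5896 / 171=34.48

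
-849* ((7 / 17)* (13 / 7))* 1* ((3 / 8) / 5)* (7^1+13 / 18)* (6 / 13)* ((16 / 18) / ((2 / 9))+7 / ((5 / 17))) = -16403529 / 3400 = -4824.57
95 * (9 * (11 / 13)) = 9405 / 13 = 723.46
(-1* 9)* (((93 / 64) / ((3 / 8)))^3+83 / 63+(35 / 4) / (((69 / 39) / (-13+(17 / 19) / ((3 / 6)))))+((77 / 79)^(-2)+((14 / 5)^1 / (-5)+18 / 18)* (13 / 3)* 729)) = -416401294969091 / 33164454400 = -12555.65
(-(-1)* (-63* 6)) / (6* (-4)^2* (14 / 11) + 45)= -1386 / 613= -2.26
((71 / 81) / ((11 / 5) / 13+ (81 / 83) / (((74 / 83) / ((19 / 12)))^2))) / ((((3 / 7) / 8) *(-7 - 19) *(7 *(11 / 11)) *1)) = -124414720 / 4493587833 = -0.03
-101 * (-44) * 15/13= 66660/13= 5127.69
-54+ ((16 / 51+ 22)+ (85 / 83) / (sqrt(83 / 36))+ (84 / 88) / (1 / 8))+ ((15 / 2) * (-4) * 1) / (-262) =-1759037 / 73491+ 510 * sqrt(83) / 6889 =-23.26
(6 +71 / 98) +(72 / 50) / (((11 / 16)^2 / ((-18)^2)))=294619907 / 296450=993.83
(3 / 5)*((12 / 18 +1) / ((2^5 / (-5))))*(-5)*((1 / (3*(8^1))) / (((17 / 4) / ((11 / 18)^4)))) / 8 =366025 / 2741133312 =0.00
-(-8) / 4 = 2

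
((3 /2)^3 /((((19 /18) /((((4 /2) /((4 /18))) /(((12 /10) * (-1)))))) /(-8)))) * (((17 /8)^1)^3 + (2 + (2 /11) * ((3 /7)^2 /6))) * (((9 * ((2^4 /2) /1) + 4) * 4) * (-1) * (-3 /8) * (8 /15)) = 2333951091 /17248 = 135317.20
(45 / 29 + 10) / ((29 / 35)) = 11725 / 841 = 13.94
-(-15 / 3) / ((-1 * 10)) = -1 / 2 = -0.50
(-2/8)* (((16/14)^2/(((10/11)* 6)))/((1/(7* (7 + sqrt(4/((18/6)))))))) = -44/15 - 88* sqrt(3)/315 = -3.42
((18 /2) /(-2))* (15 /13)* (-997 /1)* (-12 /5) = -161514 /13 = -12424.15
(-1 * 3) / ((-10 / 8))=12 / 5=2.40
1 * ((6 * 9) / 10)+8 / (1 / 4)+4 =207 / 5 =41.40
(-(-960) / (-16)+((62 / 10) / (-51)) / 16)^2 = 3600.91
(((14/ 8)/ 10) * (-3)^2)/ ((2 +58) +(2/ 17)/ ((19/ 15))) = 6783/ 258800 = 0.03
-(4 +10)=-14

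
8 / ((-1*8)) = -1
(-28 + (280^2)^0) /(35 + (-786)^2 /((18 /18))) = -27 /617831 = -0.00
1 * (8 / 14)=4 / 7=0.57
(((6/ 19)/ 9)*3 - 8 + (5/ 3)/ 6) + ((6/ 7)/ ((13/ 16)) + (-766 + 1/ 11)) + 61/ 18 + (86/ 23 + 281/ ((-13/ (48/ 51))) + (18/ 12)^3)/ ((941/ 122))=-64725523536151/ 83972156268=-770.80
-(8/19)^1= -8/19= -0.42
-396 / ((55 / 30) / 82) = -17712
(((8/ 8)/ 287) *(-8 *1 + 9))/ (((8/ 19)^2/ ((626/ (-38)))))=-5947/ 18368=-0.32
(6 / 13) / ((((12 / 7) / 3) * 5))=21 / 130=0.16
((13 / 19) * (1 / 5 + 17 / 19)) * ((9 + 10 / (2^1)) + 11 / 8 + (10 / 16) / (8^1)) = 167141 / 14440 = 11.57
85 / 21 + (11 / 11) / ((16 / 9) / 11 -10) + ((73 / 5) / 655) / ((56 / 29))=1060407037 / 267947400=3.96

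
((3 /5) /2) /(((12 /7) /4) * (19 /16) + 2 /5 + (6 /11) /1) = 1848 /8959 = 0.21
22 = 22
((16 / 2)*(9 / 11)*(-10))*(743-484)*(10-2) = -1491840 / 11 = -135621.82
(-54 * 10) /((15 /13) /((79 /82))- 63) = 184860 /21157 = 8.74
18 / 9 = 2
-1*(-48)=48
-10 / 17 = -0.59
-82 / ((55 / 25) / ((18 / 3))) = -2460 / 11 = -223.64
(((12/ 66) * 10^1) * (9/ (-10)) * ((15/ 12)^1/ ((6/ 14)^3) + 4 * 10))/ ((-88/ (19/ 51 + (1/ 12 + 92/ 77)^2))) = 10336955675/ 4958731008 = 2.08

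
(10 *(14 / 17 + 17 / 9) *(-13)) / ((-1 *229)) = 53950 / 35037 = 1.54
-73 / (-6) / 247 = 73 / 1482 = 0.05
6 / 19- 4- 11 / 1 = -279 / 19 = -14.68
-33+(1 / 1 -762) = -794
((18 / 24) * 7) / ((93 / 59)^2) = 24367 / 11532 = 2.11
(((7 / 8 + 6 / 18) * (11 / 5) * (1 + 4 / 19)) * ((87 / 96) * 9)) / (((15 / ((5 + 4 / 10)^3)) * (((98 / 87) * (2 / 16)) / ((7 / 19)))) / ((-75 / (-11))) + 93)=0.28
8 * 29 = 232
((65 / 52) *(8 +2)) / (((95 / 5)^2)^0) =25 / 2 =12.50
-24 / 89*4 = -96 / 89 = -1.08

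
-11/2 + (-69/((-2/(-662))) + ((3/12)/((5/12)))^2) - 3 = -1142357/50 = -22847.14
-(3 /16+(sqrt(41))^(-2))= -139 /656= -0.21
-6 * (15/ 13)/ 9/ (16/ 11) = -55/ 104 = -0.53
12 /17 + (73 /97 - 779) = -1282166 /1649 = -777.54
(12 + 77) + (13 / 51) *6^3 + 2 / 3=144.73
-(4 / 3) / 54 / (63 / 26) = -52 / 5103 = -0.01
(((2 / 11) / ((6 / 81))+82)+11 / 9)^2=71944324 / 9801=7340.51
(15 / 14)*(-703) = -10545 / 14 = -753.21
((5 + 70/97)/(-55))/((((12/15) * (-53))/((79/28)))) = 43845/6333712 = 0.01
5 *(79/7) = 395/7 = 56.43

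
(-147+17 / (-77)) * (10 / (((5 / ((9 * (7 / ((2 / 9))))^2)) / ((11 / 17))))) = -260314236 / 17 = -15312602.12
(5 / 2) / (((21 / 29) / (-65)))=-9425 / 42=-224.40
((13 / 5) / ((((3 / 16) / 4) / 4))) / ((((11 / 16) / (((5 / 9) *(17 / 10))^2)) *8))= 480896 / 13365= 35.98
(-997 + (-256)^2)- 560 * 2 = 63419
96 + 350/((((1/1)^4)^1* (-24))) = 977/12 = 81.42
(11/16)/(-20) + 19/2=3029/320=9.47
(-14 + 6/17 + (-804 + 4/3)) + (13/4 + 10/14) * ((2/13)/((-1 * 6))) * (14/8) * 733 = -10042627/10608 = -946.70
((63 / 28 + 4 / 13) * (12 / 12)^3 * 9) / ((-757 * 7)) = -171 / 39364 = -0.00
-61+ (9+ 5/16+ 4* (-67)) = -5115/16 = -319.69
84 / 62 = 42 / 31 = 1.35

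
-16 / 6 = -8 / 3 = -2.67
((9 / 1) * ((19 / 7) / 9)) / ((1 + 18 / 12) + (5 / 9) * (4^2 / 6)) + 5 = 5.68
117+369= 486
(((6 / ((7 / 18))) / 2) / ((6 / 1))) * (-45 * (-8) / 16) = 405 / 14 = 28.93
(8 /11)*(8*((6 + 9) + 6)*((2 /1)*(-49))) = -131712 /11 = -11973.82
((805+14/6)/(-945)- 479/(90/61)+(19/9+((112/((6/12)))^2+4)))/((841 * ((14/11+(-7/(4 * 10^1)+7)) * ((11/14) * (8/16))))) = 646141552/34673589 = 18.63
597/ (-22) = -597/ 22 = -27.14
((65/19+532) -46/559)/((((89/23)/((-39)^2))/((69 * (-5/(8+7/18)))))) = -8653870.41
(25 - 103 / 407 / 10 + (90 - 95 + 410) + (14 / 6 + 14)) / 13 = 5449421 / 158730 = 34.33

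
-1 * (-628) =628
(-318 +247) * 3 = -213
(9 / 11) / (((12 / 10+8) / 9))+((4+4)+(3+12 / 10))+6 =48071 / 2530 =19.00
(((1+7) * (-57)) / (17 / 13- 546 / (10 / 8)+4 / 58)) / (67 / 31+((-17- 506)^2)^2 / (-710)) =-6306305200 / 634556427085340091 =-0.00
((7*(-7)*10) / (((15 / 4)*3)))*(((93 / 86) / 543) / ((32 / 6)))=-1519 / 93396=-0.02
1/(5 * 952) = 0.00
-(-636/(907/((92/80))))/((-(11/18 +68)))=-65826/5600725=-0.01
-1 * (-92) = 92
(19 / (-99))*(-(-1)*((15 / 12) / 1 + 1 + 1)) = -247 / 396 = -0.62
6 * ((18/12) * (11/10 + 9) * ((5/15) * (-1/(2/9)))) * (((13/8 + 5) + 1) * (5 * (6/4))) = -499041/64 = -7797.52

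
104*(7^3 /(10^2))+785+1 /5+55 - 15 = 1181.92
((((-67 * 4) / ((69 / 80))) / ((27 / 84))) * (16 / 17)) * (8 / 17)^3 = -4917821440 / 51866541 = -94.82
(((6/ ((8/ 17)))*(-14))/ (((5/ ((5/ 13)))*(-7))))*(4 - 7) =-153/ 26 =-5.88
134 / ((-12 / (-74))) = 2479 / 3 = 826.33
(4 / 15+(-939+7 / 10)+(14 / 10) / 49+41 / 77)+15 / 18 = -360606 / 385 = -936.64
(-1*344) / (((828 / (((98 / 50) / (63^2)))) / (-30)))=172 / 27945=0.01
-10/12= -0.83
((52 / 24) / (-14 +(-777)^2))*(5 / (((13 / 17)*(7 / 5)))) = 85 / 5071206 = 0.00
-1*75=-75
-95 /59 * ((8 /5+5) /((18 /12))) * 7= -2926 /59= -49.59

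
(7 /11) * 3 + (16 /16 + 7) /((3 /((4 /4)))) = 151 /33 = 4.58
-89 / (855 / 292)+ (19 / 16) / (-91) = -37854773 / 1244880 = -30.41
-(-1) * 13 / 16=13 / 16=0.81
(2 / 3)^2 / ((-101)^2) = 4 / 91809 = 0.00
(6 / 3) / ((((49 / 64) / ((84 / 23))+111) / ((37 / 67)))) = 0.01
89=89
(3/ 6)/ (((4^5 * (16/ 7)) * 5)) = 7/ 163840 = 0.00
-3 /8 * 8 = -3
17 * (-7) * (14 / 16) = -833 / 8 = -104.12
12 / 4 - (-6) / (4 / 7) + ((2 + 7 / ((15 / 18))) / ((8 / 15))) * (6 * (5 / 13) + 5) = 156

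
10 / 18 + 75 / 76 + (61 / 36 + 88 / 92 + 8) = 10657 / 874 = 12.19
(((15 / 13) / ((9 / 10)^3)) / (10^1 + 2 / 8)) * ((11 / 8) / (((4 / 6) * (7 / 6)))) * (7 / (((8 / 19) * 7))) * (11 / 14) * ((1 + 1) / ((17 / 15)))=7184375 / 7991802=0.90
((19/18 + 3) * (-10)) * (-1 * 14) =5110/9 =567.78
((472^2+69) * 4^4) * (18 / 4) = 256726656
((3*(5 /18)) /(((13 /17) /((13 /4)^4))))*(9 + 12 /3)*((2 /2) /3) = 2427685 /4608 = 526.84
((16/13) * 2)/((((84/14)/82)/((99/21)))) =14432/91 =158.59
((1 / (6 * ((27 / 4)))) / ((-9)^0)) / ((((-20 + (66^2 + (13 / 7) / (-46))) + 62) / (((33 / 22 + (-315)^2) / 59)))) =21300622 / 2255915799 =0.01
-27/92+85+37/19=151471/1748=86.65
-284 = -284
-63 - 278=-341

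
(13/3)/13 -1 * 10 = -29/3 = -9.67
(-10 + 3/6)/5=-1.90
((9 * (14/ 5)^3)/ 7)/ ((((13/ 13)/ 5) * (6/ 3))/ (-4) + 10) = 784/ 275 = 2.85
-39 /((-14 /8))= 22.29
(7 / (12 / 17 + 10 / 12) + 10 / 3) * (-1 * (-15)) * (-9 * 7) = -1169280 / 157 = -7447.64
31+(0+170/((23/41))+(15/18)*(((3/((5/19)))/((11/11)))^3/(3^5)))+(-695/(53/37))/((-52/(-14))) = 2230229699/10696725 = 208.50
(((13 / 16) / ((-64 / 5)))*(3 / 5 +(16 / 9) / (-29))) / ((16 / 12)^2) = -9139 / 475136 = -0.02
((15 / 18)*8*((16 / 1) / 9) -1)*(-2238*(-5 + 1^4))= 874312 / 9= 97145.78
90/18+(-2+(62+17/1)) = 82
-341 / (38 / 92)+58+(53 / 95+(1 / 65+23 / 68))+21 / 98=-450567147 / 587860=-766.45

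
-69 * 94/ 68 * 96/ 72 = -2162/ 17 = -127.18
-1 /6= -0.17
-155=-155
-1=-1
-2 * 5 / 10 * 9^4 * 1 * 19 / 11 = -124659 / 11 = -11332.64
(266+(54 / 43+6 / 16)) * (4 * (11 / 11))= 1070.52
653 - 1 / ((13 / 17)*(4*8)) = 271631 / 416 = 652.96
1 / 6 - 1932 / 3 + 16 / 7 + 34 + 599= -359 / 42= -8.55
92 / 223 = 0.41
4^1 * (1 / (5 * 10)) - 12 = -298 / 25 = -11.92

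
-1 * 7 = -7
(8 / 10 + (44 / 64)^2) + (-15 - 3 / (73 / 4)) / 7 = -584541 / 654080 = -0.89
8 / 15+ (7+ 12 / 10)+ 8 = 251 / 15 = 16.73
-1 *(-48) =48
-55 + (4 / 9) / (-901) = -445999 / 8109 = -55.00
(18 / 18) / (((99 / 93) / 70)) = 2170 / 33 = 65.76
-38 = -38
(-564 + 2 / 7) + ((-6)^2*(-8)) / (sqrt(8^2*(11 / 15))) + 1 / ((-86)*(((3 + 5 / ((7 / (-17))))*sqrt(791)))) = -3946 / 7-36*sqrt(165) / 11 + sqrt(791) / 621952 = -605.75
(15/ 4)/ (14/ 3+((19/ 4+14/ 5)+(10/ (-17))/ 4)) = 3825/ 12311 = 0.31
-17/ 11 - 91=-1018/ 11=-92.55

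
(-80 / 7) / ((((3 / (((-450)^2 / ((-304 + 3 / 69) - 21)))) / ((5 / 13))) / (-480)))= -149040000000 / 340067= -438266.58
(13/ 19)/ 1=13/ 19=0.68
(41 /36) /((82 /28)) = 7 /18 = 0.39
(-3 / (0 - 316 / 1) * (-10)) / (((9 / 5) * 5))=-5 / 474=-0.01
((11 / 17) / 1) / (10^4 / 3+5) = 33 / 170255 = 0.00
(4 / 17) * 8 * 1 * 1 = 32 / 17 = 1.88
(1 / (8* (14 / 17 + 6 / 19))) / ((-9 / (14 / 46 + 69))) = -257431 / 304704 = -0.84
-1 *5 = -5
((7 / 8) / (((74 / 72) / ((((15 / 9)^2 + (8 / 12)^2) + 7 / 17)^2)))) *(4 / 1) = 4327904 / 96237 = 44.97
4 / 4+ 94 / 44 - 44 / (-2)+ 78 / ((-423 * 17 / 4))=25.09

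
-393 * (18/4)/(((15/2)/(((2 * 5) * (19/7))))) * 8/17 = -358416/119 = -3011.90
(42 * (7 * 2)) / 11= 588 / 11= 53.45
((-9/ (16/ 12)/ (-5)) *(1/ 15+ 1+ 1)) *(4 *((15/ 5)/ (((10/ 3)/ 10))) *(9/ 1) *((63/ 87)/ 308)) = 67797/ 31900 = 2.13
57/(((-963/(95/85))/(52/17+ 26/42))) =-473993/1948149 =-0.24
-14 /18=-7 /9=-0.78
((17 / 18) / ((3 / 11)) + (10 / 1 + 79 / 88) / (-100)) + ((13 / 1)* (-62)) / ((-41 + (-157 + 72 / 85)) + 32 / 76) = 281238214927 / 37745373600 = 7.45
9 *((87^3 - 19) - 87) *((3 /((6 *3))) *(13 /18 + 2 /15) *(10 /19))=50696569 /114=444706.75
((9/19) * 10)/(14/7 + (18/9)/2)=30/19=1.58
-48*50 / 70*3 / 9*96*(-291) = 319268.57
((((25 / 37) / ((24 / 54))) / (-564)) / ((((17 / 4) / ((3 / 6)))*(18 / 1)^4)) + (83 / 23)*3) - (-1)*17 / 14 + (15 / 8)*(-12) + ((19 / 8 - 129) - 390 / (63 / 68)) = -743525955618185 / 1332395422848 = -558.04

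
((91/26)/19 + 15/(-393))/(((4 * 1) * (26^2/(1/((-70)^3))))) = -727/4616955616000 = -0.00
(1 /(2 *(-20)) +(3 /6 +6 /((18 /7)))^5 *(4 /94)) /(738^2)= 7076443 /497630329920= 0.00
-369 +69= -300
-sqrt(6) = -2.45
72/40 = 9/5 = 1.80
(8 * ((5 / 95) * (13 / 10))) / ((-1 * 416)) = -1 / 760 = -0.00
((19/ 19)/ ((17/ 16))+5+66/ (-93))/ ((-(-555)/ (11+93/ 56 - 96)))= -4288973/ 5459720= -0.79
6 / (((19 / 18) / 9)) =972 / 19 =51.16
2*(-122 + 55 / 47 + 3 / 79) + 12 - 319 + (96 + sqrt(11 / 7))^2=192*sqrt(77) / 7 + 225315662 / 25991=8909.67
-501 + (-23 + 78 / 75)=-13074 / 25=-522.96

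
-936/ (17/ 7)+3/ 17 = -6549/ 17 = -385.24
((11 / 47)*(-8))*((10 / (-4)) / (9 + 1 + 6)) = 55 / 188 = 0.29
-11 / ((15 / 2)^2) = -0.20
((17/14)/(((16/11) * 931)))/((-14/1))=-187/2919616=-0.00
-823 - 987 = -1810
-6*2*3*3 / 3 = -36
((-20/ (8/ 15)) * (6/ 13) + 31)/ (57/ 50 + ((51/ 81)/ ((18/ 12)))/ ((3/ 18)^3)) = 26700/ 179023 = 0.15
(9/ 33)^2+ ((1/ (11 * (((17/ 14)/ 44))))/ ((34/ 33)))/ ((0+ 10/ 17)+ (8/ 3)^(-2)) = 7276785/ 1631201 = 4.46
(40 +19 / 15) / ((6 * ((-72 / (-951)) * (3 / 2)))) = 60.56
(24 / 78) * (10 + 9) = 76 / 13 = 5.85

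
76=76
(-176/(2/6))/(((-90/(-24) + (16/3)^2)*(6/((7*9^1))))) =-199584/1159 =-172.20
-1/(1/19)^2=-361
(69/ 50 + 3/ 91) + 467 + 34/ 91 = 2132979/ 4550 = 468.79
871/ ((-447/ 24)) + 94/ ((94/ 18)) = -4286/ 149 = -28.77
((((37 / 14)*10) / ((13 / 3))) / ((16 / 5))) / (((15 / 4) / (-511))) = -13505 / 52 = -259.71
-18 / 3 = -6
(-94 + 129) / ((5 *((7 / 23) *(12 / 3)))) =23 / 4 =5.75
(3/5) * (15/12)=3/4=0.75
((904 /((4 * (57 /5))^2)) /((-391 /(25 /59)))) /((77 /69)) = -70625 /167282346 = -0.00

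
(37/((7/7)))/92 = 37/92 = 0.40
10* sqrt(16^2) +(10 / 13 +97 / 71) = 149651 / 923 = 162.14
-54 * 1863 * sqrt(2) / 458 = -50301 * sqrt(2) / 229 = -310.64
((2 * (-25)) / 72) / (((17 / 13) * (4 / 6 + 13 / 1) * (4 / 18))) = -975 / 5576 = -0.17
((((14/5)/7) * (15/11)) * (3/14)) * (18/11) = 162/847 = 0.19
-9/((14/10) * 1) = -45/7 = -6.43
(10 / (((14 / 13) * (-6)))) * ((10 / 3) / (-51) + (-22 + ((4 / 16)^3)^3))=57524869415 / 1684537344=34.15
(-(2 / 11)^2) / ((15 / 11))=-4 / 165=-0.02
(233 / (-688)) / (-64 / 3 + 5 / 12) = 699 / 43172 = 0.02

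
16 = 16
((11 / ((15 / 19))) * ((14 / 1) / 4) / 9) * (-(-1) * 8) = 5852 / 135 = 43.35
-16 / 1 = -16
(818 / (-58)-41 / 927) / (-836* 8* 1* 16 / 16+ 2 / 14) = 2662324 / 1258527645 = 0.00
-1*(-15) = 15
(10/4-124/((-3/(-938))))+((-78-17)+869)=-227965/6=-37994.17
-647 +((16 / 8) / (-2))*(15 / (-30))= -1293 / 2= -646.50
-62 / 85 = -0.73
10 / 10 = 1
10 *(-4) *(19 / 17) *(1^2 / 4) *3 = -570 / 17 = -33.53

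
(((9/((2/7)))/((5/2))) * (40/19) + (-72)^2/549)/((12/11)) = 38214/1159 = 32.97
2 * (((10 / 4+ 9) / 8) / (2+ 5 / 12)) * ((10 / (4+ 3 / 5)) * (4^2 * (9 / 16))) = 675 / 29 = 23.28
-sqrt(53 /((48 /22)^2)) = -11*sqrt(53) /24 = -3.34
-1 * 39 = -39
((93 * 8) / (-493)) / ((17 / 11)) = -8184 / 8381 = -0.98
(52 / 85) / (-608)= -13 / 12920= -0.00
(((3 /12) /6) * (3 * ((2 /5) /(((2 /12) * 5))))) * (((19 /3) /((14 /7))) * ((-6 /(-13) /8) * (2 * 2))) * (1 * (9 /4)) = 513 /5200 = 0.10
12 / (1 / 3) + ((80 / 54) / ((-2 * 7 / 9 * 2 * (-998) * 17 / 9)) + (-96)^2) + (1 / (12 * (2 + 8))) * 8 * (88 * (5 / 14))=1648552333 / 178143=9254.10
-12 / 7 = -1.71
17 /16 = 1.06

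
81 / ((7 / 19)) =1539 / 7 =219.86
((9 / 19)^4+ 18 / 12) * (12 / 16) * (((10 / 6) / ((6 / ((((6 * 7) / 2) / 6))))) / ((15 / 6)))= 942865 / 2085136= 0.45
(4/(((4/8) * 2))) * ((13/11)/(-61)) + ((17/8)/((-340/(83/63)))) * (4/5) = -0.08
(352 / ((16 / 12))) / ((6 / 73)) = 3212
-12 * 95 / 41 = -1140 / 41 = -27.80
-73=-73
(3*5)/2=7.50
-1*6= -6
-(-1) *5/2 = 5/2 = 2.50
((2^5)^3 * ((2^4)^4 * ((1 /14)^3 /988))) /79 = 67108864 /6692959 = 10.03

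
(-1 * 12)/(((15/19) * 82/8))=-304/205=-1.48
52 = 52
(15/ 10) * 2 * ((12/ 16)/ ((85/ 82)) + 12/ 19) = 4.07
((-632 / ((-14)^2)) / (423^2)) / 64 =-79 / 280560672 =-0.00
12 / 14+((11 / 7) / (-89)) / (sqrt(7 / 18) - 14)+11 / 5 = 33 * sqrt(14) / 2193583+4792049 / 1566845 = 3.06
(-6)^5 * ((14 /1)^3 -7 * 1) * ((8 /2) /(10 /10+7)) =-10641456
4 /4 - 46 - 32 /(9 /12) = -263 /3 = -87.67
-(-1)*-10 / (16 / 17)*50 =-531.25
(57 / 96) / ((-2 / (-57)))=1083 / 64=16.92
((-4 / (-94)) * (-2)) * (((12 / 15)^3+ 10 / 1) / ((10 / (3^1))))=-7884 / 29375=-0.27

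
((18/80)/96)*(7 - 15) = -3/160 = -0.02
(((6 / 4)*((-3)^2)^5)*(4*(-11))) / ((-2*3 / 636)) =413106804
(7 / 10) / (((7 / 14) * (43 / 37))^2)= 19166 / 9245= 2.07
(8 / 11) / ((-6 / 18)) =-24 / 11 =-2.18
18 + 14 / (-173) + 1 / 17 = 52873 / 2941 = 17.98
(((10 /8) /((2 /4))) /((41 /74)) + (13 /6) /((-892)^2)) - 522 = -101289617995 /195733344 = -517.49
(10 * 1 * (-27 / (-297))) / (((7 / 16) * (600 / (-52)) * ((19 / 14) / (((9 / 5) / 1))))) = -1248 / 5225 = -0.24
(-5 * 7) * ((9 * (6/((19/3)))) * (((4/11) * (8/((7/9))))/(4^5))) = -1.09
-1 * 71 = -71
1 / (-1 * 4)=-1 / 4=-0.25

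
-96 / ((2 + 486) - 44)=-8 / 37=-0.22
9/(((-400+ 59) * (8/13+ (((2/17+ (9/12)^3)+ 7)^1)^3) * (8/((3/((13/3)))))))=-13040123904/2450411427817507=-0.00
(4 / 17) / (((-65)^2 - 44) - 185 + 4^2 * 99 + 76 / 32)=32 / 759203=0.00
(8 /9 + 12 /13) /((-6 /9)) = -106 /39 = -2.72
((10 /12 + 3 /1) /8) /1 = 23 /48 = 0.48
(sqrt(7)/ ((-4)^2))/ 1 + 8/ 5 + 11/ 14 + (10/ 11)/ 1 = sqrt(7)/ 16 + 2537/ 770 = 3.46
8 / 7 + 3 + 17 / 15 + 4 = 974 / 105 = 9.28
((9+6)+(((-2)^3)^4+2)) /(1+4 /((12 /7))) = 12339 /10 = 1233.90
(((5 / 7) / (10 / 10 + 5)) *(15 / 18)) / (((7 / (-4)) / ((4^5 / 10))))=-2560 / 441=-5.80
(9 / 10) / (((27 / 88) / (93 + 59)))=6688 / 15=445.87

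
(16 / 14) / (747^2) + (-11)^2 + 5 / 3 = 479143736 / 3906063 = 122.67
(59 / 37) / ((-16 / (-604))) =8909 / 148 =60.20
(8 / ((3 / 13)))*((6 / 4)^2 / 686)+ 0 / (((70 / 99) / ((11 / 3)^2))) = 39 / 343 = 0.11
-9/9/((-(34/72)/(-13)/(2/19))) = -936/323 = -2.90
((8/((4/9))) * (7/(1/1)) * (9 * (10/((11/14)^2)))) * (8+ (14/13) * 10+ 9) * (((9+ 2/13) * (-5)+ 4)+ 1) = -425257711200/20449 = -20796015.02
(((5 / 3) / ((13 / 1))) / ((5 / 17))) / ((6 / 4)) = 34 / 117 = 0.29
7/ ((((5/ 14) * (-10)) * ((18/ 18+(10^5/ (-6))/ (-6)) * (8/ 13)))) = -5733/ 5001800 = -0.00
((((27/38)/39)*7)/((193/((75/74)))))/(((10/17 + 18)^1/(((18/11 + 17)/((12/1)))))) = 5488875/98097002432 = 0.00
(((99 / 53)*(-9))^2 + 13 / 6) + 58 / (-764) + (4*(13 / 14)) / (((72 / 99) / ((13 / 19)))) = 246785951803 / 856284324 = 288.21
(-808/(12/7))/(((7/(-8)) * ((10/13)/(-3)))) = -10504/5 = -2100.80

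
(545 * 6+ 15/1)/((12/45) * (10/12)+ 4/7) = 41391/10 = 4139.10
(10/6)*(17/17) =5/3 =1.67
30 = 30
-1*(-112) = 112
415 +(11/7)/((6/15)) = 5865/14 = 418.93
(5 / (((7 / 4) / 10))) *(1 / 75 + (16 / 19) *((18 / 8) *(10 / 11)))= 31096 / 627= 49.59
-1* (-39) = 39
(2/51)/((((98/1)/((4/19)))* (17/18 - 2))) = -24/300713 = -0.00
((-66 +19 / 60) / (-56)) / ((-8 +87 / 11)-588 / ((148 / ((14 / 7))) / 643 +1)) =-1480127 / 665542560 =-0.00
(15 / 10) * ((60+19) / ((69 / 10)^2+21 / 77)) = 43450 / 17557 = 2.47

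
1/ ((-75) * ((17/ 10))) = -2/ 255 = -0.01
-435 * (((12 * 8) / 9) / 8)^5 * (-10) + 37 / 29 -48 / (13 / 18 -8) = 18338.74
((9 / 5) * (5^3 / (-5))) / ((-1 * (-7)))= -45 / 7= -6.43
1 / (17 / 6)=6 / 17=0.35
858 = 858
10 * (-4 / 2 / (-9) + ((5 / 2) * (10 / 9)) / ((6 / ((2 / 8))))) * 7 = 2555 / 108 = 23.66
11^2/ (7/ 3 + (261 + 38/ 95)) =0.46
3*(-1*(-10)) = 30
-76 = -76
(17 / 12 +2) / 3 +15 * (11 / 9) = 701 / 36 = 19.47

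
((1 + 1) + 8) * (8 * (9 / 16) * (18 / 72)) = 45 / 4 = 11.25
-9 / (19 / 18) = -162 / 19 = -8.53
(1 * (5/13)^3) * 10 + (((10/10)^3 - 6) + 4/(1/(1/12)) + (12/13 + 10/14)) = -113513/46137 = -2.46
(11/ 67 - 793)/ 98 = -26560/ 3283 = -8.09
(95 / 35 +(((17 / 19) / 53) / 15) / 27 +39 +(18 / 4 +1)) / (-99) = -269579173 / 565259310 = -0.48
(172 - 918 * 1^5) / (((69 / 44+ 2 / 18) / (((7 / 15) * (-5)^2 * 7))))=-36279.16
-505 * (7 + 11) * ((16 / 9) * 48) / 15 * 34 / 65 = -1758208 / 65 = -27049.35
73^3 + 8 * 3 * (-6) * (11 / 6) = 388753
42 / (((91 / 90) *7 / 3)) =1620 / 91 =17.80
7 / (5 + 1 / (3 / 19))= 21 / 34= 0.62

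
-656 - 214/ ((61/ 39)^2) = -743.47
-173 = -173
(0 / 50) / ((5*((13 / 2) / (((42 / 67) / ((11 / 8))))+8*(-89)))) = 0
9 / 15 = 3 / 5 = 0.60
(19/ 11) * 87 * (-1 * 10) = -16530/ 11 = -1502.73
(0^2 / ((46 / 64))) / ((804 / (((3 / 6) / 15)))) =0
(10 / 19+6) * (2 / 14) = 124 / 133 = 0.93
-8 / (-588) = 2 / 147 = 0.01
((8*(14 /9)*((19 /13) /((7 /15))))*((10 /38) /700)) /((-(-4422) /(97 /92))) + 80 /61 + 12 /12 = 3914974975 /1693710018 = 2.31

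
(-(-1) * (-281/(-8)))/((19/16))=562/19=29.58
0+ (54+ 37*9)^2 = 149769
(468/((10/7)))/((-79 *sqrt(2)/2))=-1638 *sqrt(2)/395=-5.86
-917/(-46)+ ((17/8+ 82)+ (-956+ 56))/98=209343/18032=11.61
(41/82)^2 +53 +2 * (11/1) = 301/4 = 75.25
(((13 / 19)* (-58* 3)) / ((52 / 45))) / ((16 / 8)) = -3915 / 76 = -51.51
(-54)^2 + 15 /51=49577 /17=2916.29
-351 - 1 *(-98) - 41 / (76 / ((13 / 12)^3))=-33316061 / 131328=-253.69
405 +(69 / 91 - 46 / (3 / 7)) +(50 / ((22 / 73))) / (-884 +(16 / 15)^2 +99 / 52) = 298.24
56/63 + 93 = 845/9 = 93.89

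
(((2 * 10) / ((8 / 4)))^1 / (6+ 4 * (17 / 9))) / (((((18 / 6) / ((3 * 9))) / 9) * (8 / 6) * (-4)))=-10935 / 976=-11.20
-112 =-112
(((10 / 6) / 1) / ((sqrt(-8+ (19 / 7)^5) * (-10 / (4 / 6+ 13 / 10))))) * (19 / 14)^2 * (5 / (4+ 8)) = -21299 * sqrt(16391501) / 4046359104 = -0.02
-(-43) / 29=43 / 29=1.48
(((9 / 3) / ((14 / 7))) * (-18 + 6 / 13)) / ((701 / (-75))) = 25650 / 9113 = 2.81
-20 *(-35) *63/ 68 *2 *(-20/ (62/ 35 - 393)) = 15435000/ 232781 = 66.31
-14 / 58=-7 / 29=-0.24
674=674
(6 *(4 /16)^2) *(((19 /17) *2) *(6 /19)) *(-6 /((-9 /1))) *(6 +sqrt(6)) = 3 *sqrt(6) /17 +18 /17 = 1.49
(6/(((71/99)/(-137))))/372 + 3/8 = -47649/17608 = -2.71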